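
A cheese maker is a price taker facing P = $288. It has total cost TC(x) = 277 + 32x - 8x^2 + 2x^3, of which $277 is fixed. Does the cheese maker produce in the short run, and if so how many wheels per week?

Produce at x = 8

From TC, MC = TC'(x) = 32 - 16x + 6x^2 and AVC = VC/x = 32 - 8x + 2x^2.
AVC is minimized where dAVC/dx = -8 + 4x = 0, at x = 2; min AVC = 32 - 8·2 + 2·2^2 = $24.
Because $288 ≥ $24, revenue can cover variable cost; the firm operates.
Set P = MC: 288 = 32 - 16x + 6x^2 → -256 - 16x + 6x^2 = 0. The roots are x = -16/3 and x = 8; the profit-maximizing output is on the rising part of MC, so x* = 8.
Check: AVC at x = 8 is $96 ≤ P, so revenue covers variable cost.
Profit = P·x − TC = 288·8 − 1045 = $1259.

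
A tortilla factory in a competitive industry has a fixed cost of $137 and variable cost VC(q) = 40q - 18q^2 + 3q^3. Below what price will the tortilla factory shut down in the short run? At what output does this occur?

Short-run supply begins at min AVC. From VC = 40q - 18q^2 + 3q^3, AVC = 40 - 18q + 3q^2.
dAVC/dq = -18 + 6q = 0 gives q = 3. min AVC = 40 - 18·3 + 3·3^2 = 13.
So the shutdown price is $13.

$13 per unit, at q = 3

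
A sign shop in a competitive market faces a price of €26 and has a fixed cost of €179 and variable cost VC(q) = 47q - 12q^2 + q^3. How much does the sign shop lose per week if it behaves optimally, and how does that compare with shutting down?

Profit = -€81 at q = 7

AVC = 47 - 12q + q^2; min AVC = €11 at q = 6. Since P = €26 ≥ min AVC, the firm produces.
MC = 47 - 24q + 3q^2. Setting P = MC and taking the root on the rising branch gives q* = 7.
TR = 26·7 = 182. TC = 179 + 84 = 263. Profit = 182 − 263 = -€81.
Shutting down would mean losing the fixed cost of €179, so operating at a loss of €81 is better by €98.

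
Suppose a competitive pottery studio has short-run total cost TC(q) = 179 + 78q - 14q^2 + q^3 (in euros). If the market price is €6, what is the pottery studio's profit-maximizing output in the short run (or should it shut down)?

Shut down

Variable cost is VC = 78q - 14q^2 + q^3, so AVC = VC/q = 78 - 14q + q^2 and MC = dTC/dq = 78 - 28q + 3q^2.
AVC hits its minimum where MC = AVC, at q = 7, giving min AVC = 78 - 14·7 + 7^2 = €29.
With P < min AVC (€6 < €29), every unit sold adds to the loss.
Best response: produce nothing and absorb the €179 fixed cost.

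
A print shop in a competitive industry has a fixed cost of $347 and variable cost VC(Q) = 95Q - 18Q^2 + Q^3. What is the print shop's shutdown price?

Short-run supply begins at min AVC. From VC = 95Q - 18Q^2 + Q^3, AVC = 95 - 18Q + Q^2.
At the minimum of AVC, MC = AVC. MC = 95 - 36Q + 3Q^2; setting MC = AVC gives 2Q^2 - 18Q = 0, so Q = 9. min AVC = 14.
The firm shuts down for any P below $14.

$14 per unit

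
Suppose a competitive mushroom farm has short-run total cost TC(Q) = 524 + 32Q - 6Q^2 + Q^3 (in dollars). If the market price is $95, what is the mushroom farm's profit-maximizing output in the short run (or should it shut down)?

Strip out fixed cost: VC = 32Q - 6Q^2 + Q^3. Then AVC = 32 - 6Q + Q^2 and MC = 32 - 12Q + 3Q^2.
The AVC parabola has its vertex at Q = 6/2 = 3, where AVC = 32 - 6·3 + 3^2 = $23.
P = $95 exceeds min AVC = $23, so the firm stays open.
Solving P = MC: -63 - 12Q + 3Q^2 = 0 ⇒ Q = -3 or 7. On the upward-sloping branch, Q* = 7.
Check: AVC at Q = 7 is $39 ≤ P, so revenue covers variable cost.
Profit = P·Q − TC = 95·7 − 797 = -$132, a loss, but smaller than the $524 fixed cost the firm would lose by shutting down.

Produce at Q = 7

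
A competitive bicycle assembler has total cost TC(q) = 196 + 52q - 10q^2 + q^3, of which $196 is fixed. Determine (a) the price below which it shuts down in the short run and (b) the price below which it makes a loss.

AVC = 52 - 10q + q^2; minimized at q = 5, giving min AVC = $27. That is the shutdown price.
ATC = 196/q + 52 - 10q + q^2. Setting dATC/dq = −196/q^2 − 10 + 2q = 0 gives q = 7 (since 2·7^3 − 10·7^2 = 196).
min ATC = 196/7 + 52 − 10·7 + 7^2 = $59. That is the break-even price.
Between these two prices the firm operates at a loss; above $59 it earns a profit.

Shutdown price = $27; break-even price = $59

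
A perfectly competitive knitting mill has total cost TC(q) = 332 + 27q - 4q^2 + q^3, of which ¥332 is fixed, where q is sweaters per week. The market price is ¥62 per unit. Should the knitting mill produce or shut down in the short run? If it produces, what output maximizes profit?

Produce at q = 5

From TC, MC = TC'(q) = 27 - 8q + 3q^2 and AVC = VC/q = 27 - 4q + q^2.
The AVC parabola has its vertex at q = 4/2 = 2, where AVC = 27 - 4·2 + 2^2 = ¥23.
P = ¥62 exceeds min AVC = ¥23, so the firm stays open.
Set P = MC: 62 = 27 - 8q + 3q^2 → -35 - 8q + 3q^2 = 0. The roots are q = -7/3 and q = 5; the profit-maximizing output is on the rising part of MC, so q* = 5.
Check: AVC at q = 5 is ¥32 ≤ P, so revenue covers variable cost.
Profit = P·q − TC = 62·5 − 492 = -¥182, a loss, but smaller than the ¥332 fixed cost the firm would lose by shutting down.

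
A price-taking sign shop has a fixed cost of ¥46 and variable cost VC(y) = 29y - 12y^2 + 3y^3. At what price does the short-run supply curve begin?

The shutdown price is the minimum of AVC. VC = 29y - 12y^2 + 3y^3, so AVC = 29 - 12y + 3y^2.
dAVC/dy = -12 + 6y = 0 gives y = 2. min AVC = 29 - 12·2 + 3·2^2 = 17.
The firm shuts down for any P below ¥17.

¥17 per unit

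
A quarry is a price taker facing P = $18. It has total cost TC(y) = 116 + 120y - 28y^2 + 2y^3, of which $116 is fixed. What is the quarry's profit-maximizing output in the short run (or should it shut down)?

Shut down

From TC, MC = TC'(y) = 120 - 56y + 6y^2 and AVC = VC/y = 120 - 28y + 2y^2.
AVC is minimized where dAVC/dy = -28 + 4y = 0, at y = 7; min AVC = 120 - 28·7 + 2·7^2 = $22.
P = $18 lies below min AVC = $22; no output level covers variable cost.
The firm minimizes its loss by shutting down and losing only its fixed cost of $116.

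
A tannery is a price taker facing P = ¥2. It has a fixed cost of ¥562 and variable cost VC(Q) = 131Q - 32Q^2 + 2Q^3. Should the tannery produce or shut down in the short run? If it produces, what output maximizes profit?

Strip out fixed cost: VC = 131Q - 32Q^2 + 2Q^3. Then AVC = 131 - 32Q + 2Q^2 and MC = 131 - 64Q + 6Q^2.
The AVC parabola has its vertex at Q = 32/4 = 8, where AVC = 131 - 32·8 + 2·8^2 = ¥3.
With P < min AVC (¥2 < ¥3), every unit sold adds to the loss.
The firm minimizes its loss by shutting down and losing only its fixed cost of ¥562.

Shut down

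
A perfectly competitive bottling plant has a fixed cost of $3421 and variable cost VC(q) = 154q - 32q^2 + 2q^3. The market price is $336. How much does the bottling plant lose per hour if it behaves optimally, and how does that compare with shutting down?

Profit = -$41 at q = 13

AVC = 154 - 32q + 2q^2 has its minimum $26 at q = 8; price $336 clears that bar, so the firm operates.
With MC = 154 - 64q + 6q^2, P = MC on the upward-sloping part at q* = 13.
TR = 336·13 = 4368. TC = 3421 + 988 = 4409. Profit = 4368 − 4409 = -$41.
By producing, the firm covers all variable cost plus $3380 of fixed cost; shutting down would lose the full $3421.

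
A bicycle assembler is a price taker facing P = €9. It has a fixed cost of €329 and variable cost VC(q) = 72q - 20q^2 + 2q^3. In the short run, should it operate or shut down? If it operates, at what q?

Shut down

From TC, MC = TC'(q) = 72 - 40q + 6q^2 and AVC = VC/q = 72 - 20q + 2q^2.
AVC hits its minimum where MC = AVC, at q = 5, giving min AVC = 72 - 20·5 + 2·5^2 = €22.
With P < min AVC (€9 < €22), every unit sold adds to the loss.
Shutting down limits the loss to fixed cost, €329.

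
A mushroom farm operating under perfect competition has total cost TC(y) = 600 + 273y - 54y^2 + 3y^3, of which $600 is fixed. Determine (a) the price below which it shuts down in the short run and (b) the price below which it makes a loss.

AVC = 273 - 54y + 3y^2; minimized at y = 9, giving min AVC = $30. That is the shutdown price.
ATC = 600/y + 273 - 54y + 3y^2. Setting dATC/dy = −600/y^2 − 54 + 6y = 0 gives y = 10 (since 6·10^3 − 54·10^2 = 600).
min ATC = 600/10 + 273 − 54·10 + 3·10^2 = $93. That is the break-even price.
Between these two prices the firm operates at a loss; above $93 it earns a profit.

Shutdown price = $30; break-even price = $93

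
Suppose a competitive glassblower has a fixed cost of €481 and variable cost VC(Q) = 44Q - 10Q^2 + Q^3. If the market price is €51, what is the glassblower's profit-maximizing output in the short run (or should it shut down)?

Produce at Q = 7

From TC, MC = TC'(Q) = 44 - 20Q + 3Q^2 and AVC = VC/Q = 44 - 10Q + Q^2.
AVC hits its minimum where MC = AVC, at Q = 5, giving min AVC = 44 - 10·5 + 5^2 = €19.
Since P = €51 ≥ min AVC = €19, price covers variable cost and the firm should produce.
P = MC gives -7 - 20Q + 3Q^2 = 0, with roots -1/3 and 7. Take the larger (rising MC): Q* = 7.
Check: AVC at Q = 7 is €23 ≤ P, so revenue covers variable cost.
Profit = P·Q − TC = 51·7 − 642 = -€285, a loss, but smaller than the €481 fixed cost the firm would lose by shutting down.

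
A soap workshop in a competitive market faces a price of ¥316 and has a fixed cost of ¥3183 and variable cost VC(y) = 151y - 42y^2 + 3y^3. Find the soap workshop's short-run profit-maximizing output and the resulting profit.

AVC = 151 - 42y + 3y^2 has its minimum ¥4 at y = 7; price ¥316 clears that bar, so the firm operates.
MC = 151 - 84y + 9y^2. Setting P = MC and taking the root on the rising branch gives y* = 11.
TR = 316·11 = 3476. TC = 3183 + 572 = 3755. Profit = 3476 − 3755 = -¥279.
By producing, the firm covers all variable cost plus ¥2904 of fixed cost; shutting down would lose the full ¥3183.

Profit = -¥279 at y = 11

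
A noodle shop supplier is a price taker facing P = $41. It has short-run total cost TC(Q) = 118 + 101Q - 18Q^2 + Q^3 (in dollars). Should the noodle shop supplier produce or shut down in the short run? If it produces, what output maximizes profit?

From TC, MC = TC'(Q) = 101 - 36Q + 3Q^2 and AVC = VC/Q = 101 - 18Q + Q^2.
AVC is minimized where dAVC/dQ = -18 + 2Q = 0, at Q = 9; min AVC = 101 - 18·9 + 9^2 = $20.
P = $41 exceeds min AVC = $20, so the firm stays open.
Set P = MC: 41 = 101 - 36Q + 3Q^2 → 60 - 36Q + 3Q^2 = 0. The roots are Q = 2 and Q = 10; the profit-maximizing output is on the rising part of MC, so Q* = 10.
Check: AVC at Q = 10 is $21 ≤ P, so revenue covers variable cost.
Profit = P·Q − TC = 41·10 − 328 = $82.

Produce at Q = 10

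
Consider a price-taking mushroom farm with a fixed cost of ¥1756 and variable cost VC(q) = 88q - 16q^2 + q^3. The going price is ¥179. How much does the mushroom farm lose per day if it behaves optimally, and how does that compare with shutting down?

AVC = 88 - 16q + q^2 has its minimum ¥24 at q = 8; price ¥179 clears that bar, so the firm operates.
MC = 88 - 32q + 3q^2. Setting P = MC and taking the root on the rising branch gives q* = 13.
TR = 179·13 = 2327. TC = 1756 + 637 = 2393. Profit = 2327 − 2393 = -¥66.
By producing, the firm covers all variable cost plus ¥1690 of fixed cost; shutting down would lose the full ¥1756.

Profit = -¥66 at q = 13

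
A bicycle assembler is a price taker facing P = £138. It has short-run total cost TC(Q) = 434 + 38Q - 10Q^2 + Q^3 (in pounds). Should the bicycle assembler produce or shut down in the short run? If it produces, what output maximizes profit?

Variable cost is VC = 38Q - 10Q^2 + Q^3, so AVC = VC/Q = 38 - 10Q + Q^2 and MC = dTC/dQ = 38 - 20Q + 3Q^2.
AVC is minimized where dAVC/dQ = -10 + 2Q = 0, at Q = 5; min AVC = 38 - 10·5 + 5^2 = £13.
Because £138 ≥ £13, revenue can cover variable cost; the firm operates.
P = MC gives -100 - 20Q + 3Q^2 = 0, with roots -10/3 and 10. Take the larger (rising MC): Q* = 10.
Check: AVC at Q = 10 is £38 ≤ P, so revenue covers variable cost.
Profit = P·Q − TC = 138·10 − 814 = £566.

Produce at Q = 10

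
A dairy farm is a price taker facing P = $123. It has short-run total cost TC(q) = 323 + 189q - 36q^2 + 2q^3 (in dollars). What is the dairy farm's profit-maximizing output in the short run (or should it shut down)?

Variable cost is VC = 189q - 36q^2 + 2q^3, so AVC = VC/q = 189 - 36q + 2q^2 and MC = dTC/dq = 189 - 72q + 6q^2.
AVC is minimized where dAVC/dq = -36 + 4q = 0, at q = 9; min AVC = 189 - 36·9 + 2·9^2 = $27.
P = $123 exceeds min AVC = $27, so the firm stays open.
Solving P = MC: 66 - 72q + 6q^2 = 0 ⇒ q = 1 or 11. On the upward-sloping branch, q* = 11.
Check: AVC at q = 11 is $35 ≤ P, so revenue covers variable cost.
Profit = P·q − TC = 123·11 − 708 = $645.

Produce at q = 11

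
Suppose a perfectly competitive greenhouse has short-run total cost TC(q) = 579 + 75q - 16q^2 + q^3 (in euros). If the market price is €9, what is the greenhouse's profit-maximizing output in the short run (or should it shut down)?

Shut down

Variable cost is VC = 75q - 16q^2 + q^3, so AVC = VC/q = 75 - 16q + q^2 and MC = dTC/dq = 75 - 32q + 3q^2.
AVC hits its minimum where MC = AVC, at q = 8, giving min AVC = 75 - 16·8 + 8^2 = €11.
P = €9 lies below min AVC = €11; no output level covers variable cost.
The firm minimizes its loss by shutting down and losing only its fixed cost of €579.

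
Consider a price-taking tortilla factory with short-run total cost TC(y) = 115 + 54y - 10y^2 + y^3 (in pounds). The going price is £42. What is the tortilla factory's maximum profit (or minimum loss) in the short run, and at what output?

Profit = -£43 at y = 6

AVC = 54 - 10y + y^2; min AVC = £29 at y = 5. Since P = £42 ≥ min AVC, the firm produces.
With MC = 54 - 20y + 3y^2, P = MC on the upward-sloping part at y* = 6.
TR = 42·6 = 252. TC = 115 + 180 = 295. Profit = 252 − 295 = -£43.
That loss of £43 beats the £115 the firm would lose by shutting down; producing recovers £72 of fixed cost.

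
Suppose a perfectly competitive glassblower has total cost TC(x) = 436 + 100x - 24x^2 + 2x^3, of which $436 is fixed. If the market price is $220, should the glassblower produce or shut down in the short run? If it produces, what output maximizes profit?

Variable cost is VC = 100x - 24x^2 + 2x^3, so AVC = VC/x = 100 - 24x + 2x^2 and MC = dTC/dx = 100 - 48x + 6x^2.
AVC hits its minimum where MC = AVC, at x = 6, giving min AVC = 100 - 24·6 + 2·6^2 = $28.
Since P = $220 ≥ min AVC = $28, price covers variable cost and the firm should produce.
Set P = MC: 220 = 100 - 48x + 6x^2 → -120 - 48x + 6x^2 = 0. The roots are x = -2 and x = 10; the profit-maximizing output is on the rising part of MC, so x* = 10.
Check: AVC at x = 10 is $60 ≤ P, so revenue covers variable cost.
Profit = P·x − TC = 220·10 − 1036 = $1164.

Produce at x = 10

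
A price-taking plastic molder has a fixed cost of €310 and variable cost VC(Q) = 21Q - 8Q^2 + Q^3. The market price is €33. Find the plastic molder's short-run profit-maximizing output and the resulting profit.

AVC = 21 - 8Q + Q^2; min AVC = €5 at Q = 4. Since P = €33 ≥ min AVC, the firm produces.
MC = 21 - 16Q + 3Q^2. Setting P = MC and taking the root on the rising branch gives Q* = 6.
TR = 33·6 = 198. TC = 310 + 54 = 364. Profit = 198 − 364 = -€166.
That loss of €166 beats the €310 the firm would lose by shutting down; producing recovers €144 of fixed cost.

Profit = -€166 at Q = 6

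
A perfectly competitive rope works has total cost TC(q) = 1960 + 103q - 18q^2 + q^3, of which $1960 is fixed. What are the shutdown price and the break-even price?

Shutdown price = min AVC. AVC = 103 - 18q + q^2, with vertex at q = 9 and minimum $22.
ATC = 1960/q + 103 - 18q + q^2. Setting dATC/dq = −1960/q^2 − 18 + 2q = 0 gives q = 14 (since 2·14^3 − 18·14^2 = 1960).
min ATC = 1960/14 + 103 − 18·14 + 14^2 = $187. That is the break-even price.
For $22 ≤ P < $187 the firm produces at a loss; below $22 it shuts down.

Shutdown price = $22; break-even price = $187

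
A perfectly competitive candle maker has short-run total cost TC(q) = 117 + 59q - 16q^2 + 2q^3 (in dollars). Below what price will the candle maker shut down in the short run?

$27 per unit

The firm shuts down when price falls below the minimum of average variable cost. AVC = VC/q = 59 - 16q + 2q^2.
At the minimum of AVC, MC = AVC. MC = 59 - 32q + 6q^2; setting MC = AVC gives 4q^2 - 16q = 0, so q = 4. min AVC = 27.
The firm shuts down for any P below $27.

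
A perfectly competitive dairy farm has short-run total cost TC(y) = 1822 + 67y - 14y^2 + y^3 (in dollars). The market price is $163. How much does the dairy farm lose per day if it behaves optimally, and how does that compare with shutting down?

Profit = -$382 at y = 12

AVC = 67 - 14y + y^2; min AVC = $18 at y = 7. Since P = $163 ≥ min AVC, the firm produces.
MC = 67 - 28y + 3y^2. Setting P = MC and taking the root on the rising branch gives y* = 12.
TR = 163·12 = 1956. TC = 1822 + 516 = 2338. Profit = 1956 − 2338 = -$382.
Shutting down would mean losing the fixed cost of $1822, so operating at a loss of $382 is better by $1440.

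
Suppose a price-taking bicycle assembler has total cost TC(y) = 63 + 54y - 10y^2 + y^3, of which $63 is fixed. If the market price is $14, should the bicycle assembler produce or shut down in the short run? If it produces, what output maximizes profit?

From TC, MC = TC'(y) = 54 - 20y + 3y^2 and AVC = VC/y = 54 - 10y + y^2.
The AVC parabola has its vertex at y = 10/2 = 5, where AVC = 54 - 10·5 + 5^2 = $29.
Since P = $14 < min AVC = $29, price fails to cover variable cost at any output.
Shutting down limits the loss to fixed cost, $63.

Shut down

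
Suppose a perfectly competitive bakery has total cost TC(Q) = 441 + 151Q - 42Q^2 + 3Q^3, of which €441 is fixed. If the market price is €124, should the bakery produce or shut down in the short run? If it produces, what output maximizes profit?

Produce at Q = 9

From TC, MC = TC'(Q) = 151 - 84Q + 9Q^2 and AVC = VC/Q = 151 - 42Q + 3Q^2.
The AVC parabola has its vertex at Q = 42/6 = 7, where AVC = 151 - 42·7 + 3·7^2 = €4.
P = €124 exceeds min AVC = €4, so the firm stays open.
P = MC gives 27 - 84Q + 9Q^2 = 0, with roots 1/3 and 9. Take the larger (rising MC): Q* = 9.
Check: AVC at Q = 9 is €16 ≤ P, so revenue covers variable cost.
Profit = P·Q − TC = 124·9 − 585 = €531.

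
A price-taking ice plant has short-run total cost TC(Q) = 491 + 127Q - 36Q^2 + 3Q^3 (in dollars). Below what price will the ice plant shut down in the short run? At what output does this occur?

$19 per unit, at Q = 6

Short-run supply begins at min AVC. From VC = 127Q - 36Q^2 + 3Q^3, AVC = 127 - 36Q + 3Q^2.
dAVC/dQ = -36 + 6Q = 0 gives Q = 6. min AVC = 127 - 36·6 + 3·6^2 = 19.
For P < $19 the firm produces nothing.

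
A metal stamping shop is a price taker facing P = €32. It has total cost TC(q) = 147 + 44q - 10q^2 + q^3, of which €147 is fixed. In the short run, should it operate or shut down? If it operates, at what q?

Produce at q = 6

Strip out fixed cost: VC = 44q - 10q^2 + q^3. Then AVC = 44 - 10q + q^2 and MC = 44 - 20q + 3q^2.
The AVC parabola has its vertex at q = 10/2 = 5, where AVC = 44 - 10·5 + 5^2 = €19.
Since P = €32 ≥ min AVC = €19, price covers variable cost and the firm should produce.
Solving P = MC: 12 - 20q + 3q^2 = 0 ⇒ q = 2/3 or 6. On the upward-sloping branch, q* = 6.
Check: AVC at q = 6 is €20 ≤ P, so revenue covers variable cost.
Profit = P·q − TC = 32·6 − 267 = -€75, a loss, but smaller than the €147 fixed cost the firm would lose by shutting down.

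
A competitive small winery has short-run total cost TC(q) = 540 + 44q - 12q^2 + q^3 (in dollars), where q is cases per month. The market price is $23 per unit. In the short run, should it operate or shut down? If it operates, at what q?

Produce at q = 7

From TC, MC = TC'(q) = 44 - 24q + 3q^2 and AVC = VC/q = 44 - 12q + q^2.
AVC is minimized where dAVC/dq = -12 + 2q = 0, at q = 6; min AVC = 44 - 12·6 + 6^2 = $8.
P = $23 exceeds min AVC = $8, so the firm stays open.
P = MC gives 21 - 24q + 3q^2 = 0, with roots 1 and 7. Take the larger (rising MC): q* = 7.
Check: AVC at q = 7 is $9 ≤ P, so revenue covers variable cost.
Profit = P·q − TC = 23·7 − 603 = -$442, a loss, but smaller than the $540 fixed cost the firm would lose by shutting down.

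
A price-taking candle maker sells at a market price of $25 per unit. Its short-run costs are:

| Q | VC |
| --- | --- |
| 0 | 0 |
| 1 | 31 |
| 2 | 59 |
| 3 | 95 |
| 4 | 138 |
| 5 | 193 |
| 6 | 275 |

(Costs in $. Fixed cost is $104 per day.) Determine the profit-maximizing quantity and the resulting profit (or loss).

Tabulate TR − TC: Q=0: -104; Q=1: -110; Q=2: -113; Q=3: -124; Q=4: -142; Q=5: -172; Q=6: -229.
Profit is highest at Q = 0. Equivalently, the lowest AVC in the table is 59/2 ≈ $29.50 at Q = 2, and P = $25 falls below it — price never covers variable cost, so the firm shuts down and loses only its fixed cost.

Q = 0 (shut down); profit = -$104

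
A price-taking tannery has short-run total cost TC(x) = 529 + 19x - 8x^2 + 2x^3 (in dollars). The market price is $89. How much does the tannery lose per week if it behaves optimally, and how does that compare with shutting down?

AVC = 19 - 8x + 2x^2; min AVC = $11 at x = 2. Since P = $89 ≥ min AVC, the firm produces.
With MC = 19 - 16x + 6x^2, P = MC on the upward-sloping part at x* = 5.
TR = 89·5 = 445. TC = 529 + 145 = 674. Profit = 445 − 674 = -$229.
Shutting down would mean losing the fixed cost of $529, so operating at a loss of $229 is better by $300.

Profit = -$229 at x = 5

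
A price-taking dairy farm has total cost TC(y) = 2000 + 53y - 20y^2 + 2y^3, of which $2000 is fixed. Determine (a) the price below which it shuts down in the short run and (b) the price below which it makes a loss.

AVC = 53 - 20y + 2y^2; minimized at y = 5, giving min AVC = $3. That is the shutdown price.
ATC = 2000/y + 53 - 20y + 2y^2. Setting dATC/dy = −2000/y^2 − 20 + 4y = 0 gives y = 10 (since 4·10^3 − 20·10^2 = 2000).
min ATC = 2000/10 + 53 − 20·10 + 2·10^2 = $253. That is the break-even price.
For $3 ≤ P < $253 the firm produces at a loss; below $3 it shuts down.

Shutdown price = $3; break-even price = $253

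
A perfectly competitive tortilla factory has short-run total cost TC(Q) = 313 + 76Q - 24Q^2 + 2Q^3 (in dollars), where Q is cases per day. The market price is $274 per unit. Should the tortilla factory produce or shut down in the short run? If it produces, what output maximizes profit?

Strip out fixed cost: VC = 76Q - 24Q^2 + 2Q^3. Then AVC = 76 - 24Q + 2Q^2 and MC = 76 - 48Q + 6Q^2.
AVC hits its minimum where MC = AVC, at Q = 6, giving min AVC = 76 - 24·6 + 2·6^2 = $4.
Since P = $274 ≥ min AVC = $4, price covers variable cost and the firm should produce.
Solving P = MC: -198 - 48Q + 6Q^2 = 0 ⇒ Q = -3 or 11. On the upward-sloping branch, Q* = 11.
Check: AVC at Q = 11 is $54 ≤ P, so revenue covers variable cost.
Profit = P·Q − TC = 274·11 − 907 = $2107.

Produce at Q = 11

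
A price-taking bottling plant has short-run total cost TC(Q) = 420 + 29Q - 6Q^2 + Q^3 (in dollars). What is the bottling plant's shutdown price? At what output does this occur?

The firm shuts down when price falls below the minimum of average variable cost. AVC = VC/Q = 29 - 6Q + Q^2.
dAVC/dQ = -6 + 2Q = 0 gives Q = 3. min AVC = 29 - 6·3 + 3^2 = 20.
The firm shuts down for any P below $20.

$20 per unit, at Q = 3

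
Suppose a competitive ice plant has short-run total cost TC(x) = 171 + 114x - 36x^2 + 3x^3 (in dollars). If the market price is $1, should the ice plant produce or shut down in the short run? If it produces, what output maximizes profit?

Variable cost is VC = 114x - 36x^2 + 3x^3, so AVC = VC/x = 114 - 36x + 3x^2 and MC = dTC/dx = 114 - 72x + 9x^2.
AVC hits its minimum where MC = AVC, at x = 6, giving min AVC = 114 - 36·6 + 3·6^2 = $6.
Since P = $1 < min AVC = $6, price fails to cover variable cost at any output.
The firm minimizes its loss by shutting down and losing only its fixed cost of $171.

Shut down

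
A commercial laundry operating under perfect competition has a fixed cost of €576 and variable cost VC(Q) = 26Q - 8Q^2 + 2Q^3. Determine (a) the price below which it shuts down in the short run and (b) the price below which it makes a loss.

Shutdown price = min AVC. AVC = 26 - 8Q + 2Q^2, with vertex at Q = 2 and minimum €18.
ATC = 576/Q + 26 - 8Q + 2Q^2. Setting dATC/dQ = −576/Q^2 − 8 + 4Q = 0 gives Q = 6 (since 4·6^3 − 8·6^2 = 576).
min ATC = 576/6 + 26 − 8·6 + 2·6^2 = €146. That is the break-even price.
For €18 ≤ P < €146 the firm produces at a loss; below €18 it shuts down.

Shutdown price = €18; break-even price = €146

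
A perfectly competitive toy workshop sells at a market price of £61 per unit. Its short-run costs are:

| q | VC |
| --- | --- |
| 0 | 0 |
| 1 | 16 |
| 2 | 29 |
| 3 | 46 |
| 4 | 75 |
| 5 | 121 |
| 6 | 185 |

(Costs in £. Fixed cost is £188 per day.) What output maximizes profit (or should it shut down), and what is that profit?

q = 5; profit = -£4

Compute π = P·q − TC at each output: q=0: -188; q=1: -143; q=2: -95; q=3: -51; q=4: -19; q=5: -4; q=6: -7.
Profit is maximized at q = 5. AVC there is 121/5 = £24.20 ≤ P, so producing beats shutting down (which would give -£188).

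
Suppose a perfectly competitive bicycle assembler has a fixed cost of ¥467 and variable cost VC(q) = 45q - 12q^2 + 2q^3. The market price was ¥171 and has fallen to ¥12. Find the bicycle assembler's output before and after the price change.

Output falls from 7 to 0 (the firm shuts down)

MC = 45 - 24q + 6q^2; the shutdown threshold is min AVC = ¥27 (at q = 3).
With P = ¥171 above the shutdown price, P = MC gives q = 7.
At P = ¥12 < min AVC = ¥27, price no longer covers variable cost at any output, so the firm shuts down: q = 0.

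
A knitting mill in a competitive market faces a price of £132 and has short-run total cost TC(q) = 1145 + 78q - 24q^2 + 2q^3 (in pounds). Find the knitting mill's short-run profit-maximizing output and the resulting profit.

AVC = 78 - 24q + 2q^2 has its minimum £6 at q = 6; price £132 clears that bar, so the firm operates.
With MC = 78 - 48q + 6q^2, P = MC on the upward-sloping part at q* = 9.
TR = 132·9 = 1188. TC = 1145 + 216 = 1361. Profit = 1188 − 1361 = -£173.
That loss of £173 beats the £1145 the firm would lose by shutting down; producing recovers £972 of fixed cost.

Profit = -£173 at q = 9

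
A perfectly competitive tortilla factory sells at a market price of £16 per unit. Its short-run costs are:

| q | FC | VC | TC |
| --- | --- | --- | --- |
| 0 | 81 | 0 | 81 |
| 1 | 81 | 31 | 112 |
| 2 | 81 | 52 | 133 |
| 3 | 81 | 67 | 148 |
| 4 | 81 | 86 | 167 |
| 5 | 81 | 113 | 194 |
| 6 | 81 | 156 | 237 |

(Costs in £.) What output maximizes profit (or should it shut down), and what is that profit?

q = 0 (shut down); profit = -£81

Profit at each row (π = 16q − TC): q=0: -81; q=1: -96; q=2: -101; q=3: -100; q=4: -103; q=5: -114; q=6: -141.
Profit is highest at q = 0. Equivalently, the lowest AVC in the table is 86/4 ≈ £21.50 at q = 4, and P = £16 falls below it — price never covers variable cost, so the firm shuts down and loses only its fixed cost.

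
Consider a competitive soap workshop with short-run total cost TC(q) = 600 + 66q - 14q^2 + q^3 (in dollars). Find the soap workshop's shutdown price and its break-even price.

AVC = 66 - 14q + q^2; minimized at q = 7, giving min AVC = $17. That is the shutdown price.
ATC = 600/q + 66 - 14q + q^2. Setting dATC/dq = −600/q^2 − 14 + 2q = 0 gives q = 10 (since 2·10^3 − 14·10^2 = 600).
min ATC = 600/10 + 66 − 14·10 + 10^2 = $86. That is the break-even price.
Between these two prices the firm operates at a loss; above $86 it earns a profit.

Shutdown price = $17; break-even price = $86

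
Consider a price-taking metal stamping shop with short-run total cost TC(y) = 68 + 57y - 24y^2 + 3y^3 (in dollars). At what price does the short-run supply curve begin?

The firm shuts down when price falls below the minimum of average variable cost. AVC = VC/y = 57 - 24y + 3y^2.
At the minimum of AVC, MC = AVC. MC = 57 - 48y + 9y^2; setting MC = AVC gives 6y^2 - 24y = 0, so y = 4. min AVC = 9.
So the shutdown price is $9.

$9 per unit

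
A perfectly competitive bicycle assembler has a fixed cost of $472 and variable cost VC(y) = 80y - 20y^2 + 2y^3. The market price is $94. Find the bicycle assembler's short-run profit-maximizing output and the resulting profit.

AVC = 80 - 20y + 2y^2 has its minimum $30 at y = 5; price $94 clears that bar, so the firm operates.
MC = 80 - 40y + 6y^2. Setting P = MC and taking the root on the rising branch gives y* = 7.
TR = 94·7 = 658. TC = 472 + 266 = 738. Profit = 658 − 738 = -$80.
Shutting down would mean losing the fixed cost of $472, so operating at a loss of $80 is better by $392.

Profit = -$80 at y = 7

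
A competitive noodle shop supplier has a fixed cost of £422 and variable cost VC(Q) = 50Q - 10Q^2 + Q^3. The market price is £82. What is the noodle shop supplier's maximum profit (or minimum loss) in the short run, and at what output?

Profit = -£38 at Q = 8

AVC = 50 - 10Q + Q^2 has its minimum £25 at Q = 5; price £82 clears that bar, so the firm operates.
With MC = 50 - 20Q + 3Q^2, P = MC on the upward-sloping part at Q* = 8.
TR = 82·8 = 656. TC = 422 + 272 = 694. Profit = 656 − 694 = -£38.
That loss of £38 beats the £422 the firm would lose by shutting down; producing recovers £384 of fixed cost.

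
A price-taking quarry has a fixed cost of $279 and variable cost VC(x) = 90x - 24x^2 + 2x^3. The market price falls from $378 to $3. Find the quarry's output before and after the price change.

Output falls from 12 to 0 (the firm shuts down)

MC = 90 - 48x + 6x^2; the shutdown threshold is min AVC = $18 (at x = 6).
With P = $378 above the shutdown price, P = MC gives x = 12.
At P = $3 < min AVC = $18, price no longer covers variable cost at any output, so the firm shuts down: x = 0.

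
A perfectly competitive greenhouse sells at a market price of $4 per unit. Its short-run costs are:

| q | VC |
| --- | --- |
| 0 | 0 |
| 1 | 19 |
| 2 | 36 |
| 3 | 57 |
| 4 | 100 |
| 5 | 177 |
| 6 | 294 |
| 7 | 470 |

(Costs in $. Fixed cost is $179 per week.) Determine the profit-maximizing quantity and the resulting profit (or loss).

q = 0 (shut down); profit = -$179

Compute π = P·q − TC at each output: q=0: -179; q=1: -194; q=2: -207; q=3: -224; q=4: -263; q=5: -336; q=6: -449; q=7: -621.
Profit is highest at q = 0. Equivalently, the lowest AVC in the table is 36/2 ≈ $18 at q = 2, and P = $4 falls below it — price never covers variable cost, so the firm shuts down and loses only its fixed cost.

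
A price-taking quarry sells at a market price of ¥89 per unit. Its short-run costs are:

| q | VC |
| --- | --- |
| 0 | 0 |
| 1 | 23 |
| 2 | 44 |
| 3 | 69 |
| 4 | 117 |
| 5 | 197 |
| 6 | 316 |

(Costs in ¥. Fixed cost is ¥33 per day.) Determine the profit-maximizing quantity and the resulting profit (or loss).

q = 5; profit = ¥215

Profit at each row (π = 89q − TC): q=0: -33; q=1: 33; q=2: 101; q=3: 165; q=4: 206; q=5: 215; q=6: 185.
Profit is maximized at q = 5. AVC there is 197/5 = ¥39.40 ≤ P, so producing beats shutting down (which would give -¥33).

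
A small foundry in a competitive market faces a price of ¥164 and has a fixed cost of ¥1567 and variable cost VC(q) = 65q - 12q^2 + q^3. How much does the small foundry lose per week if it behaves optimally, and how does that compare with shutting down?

AVC = 65 - 12q + q^2 has its minimum ¥29 at q = 6; price ¥164 clears that bar, so the firm operates.
MC = 65 - 24q + 3q^2. Setting P = MC and taking the root on the rising branch gives q* = 11.
TR = 164·11 = 1804. TC = 1567 + 594 = 2161. Profit = 1804 − 2161 = -¥357.
That loss of ¥357 beats the ¥1567 the firm would lose by shutting down; producing recovers ¥1210 of fixed cost.

Profit = -¥357 at q = 11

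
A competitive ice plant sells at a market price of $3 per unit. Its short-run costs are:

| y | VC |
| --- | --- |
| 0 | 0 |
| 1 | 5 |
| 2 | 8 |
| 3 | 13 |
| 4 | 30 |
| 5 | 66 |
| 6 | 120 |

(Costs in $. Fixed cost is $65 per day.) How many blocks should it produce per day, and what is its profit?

Compute π = P·y − TC at each output: y=0: -65; y=1: -67; y=2: -67; y=3: -69; y=4: -83; y=5: -116; y=6: -167.
Profit is highest at y = 0. Equivalently, the lowest AVC in the table is 8/2 ≈ $4 at y = 2, and P = $3 falls below it — price never covers variable cost, so the firm shuts down and loses only its fixed cost.

y = 0 (shut down); profit = -$65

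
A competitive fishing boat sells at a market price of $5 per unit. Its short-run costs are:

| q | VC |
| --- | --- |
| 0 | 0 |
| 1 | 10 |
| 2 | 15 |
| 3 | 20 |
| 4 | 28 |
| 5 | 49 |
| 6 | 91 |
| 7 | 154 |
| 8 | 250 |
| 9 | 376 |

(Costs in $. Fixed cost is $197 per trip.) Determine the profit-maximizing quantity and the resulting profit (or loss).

Compute π = P·q − TC at each output: q=0: -197; q=1: -202; q=2: -202; q=3: -202; q=4: -205; q=5: -221; q=6: -258; q=7: -316; q=8: -407; q=9: -528.
Profit is highest at q = 0. Equivalently, the lowest AVC in the table is 20/3 ≈ $6.67 at q = 3, and P = $5 falls below it — price never covers variable cost, so the firm shuts down and loses only its fixed cost.

q = 0 (shut down); profit = -$197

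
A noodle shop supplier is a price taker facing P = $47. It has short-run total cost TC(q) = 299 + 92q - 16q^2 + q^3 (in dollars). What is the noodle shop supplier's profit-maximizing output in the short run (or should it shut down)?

Produce at q = 9

Variable cost is VC = 92q - 16q^2 + q^3, so AVC = VC/q = 92 - 16q + q^2 and MC = dTC/dq = 92 - 32q + 3q^2.
The AVC parabola has its vertex at q = 16/2 = 8, where AVC = 92 - 16·8 + 8^2 = $28.
P = $47 exceeds min AVC = $28, so the firm stays open.
Solving P = MC: 45 - 32q + 3q^2 = 0 ⇒ q = 5/3 or 9. On the upward-sloping branch, q* = 9.
Check: AVC at q = 9 is $29 ≤ P, so revenue covers variable cost.
Profit = P·q − TC = 47·9 − 560 = -$137, a loss, but smaller than the $299 fixed cost the firm would lose by shutting down.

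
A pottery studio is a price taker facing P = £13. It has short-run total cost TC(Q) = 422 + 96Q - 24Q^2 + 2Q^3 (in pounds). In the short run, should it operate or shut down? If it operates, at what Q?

Strip out fixed cost: VC = 96Q - 24Q^2 + 2Q^3. Then AVC = 96 - 24Q + 2Q^2 and MC = 96 - 48Q + 6Q^2.
AVC is minimized where dAVC/dQ = -24 + 4Q = 0, at Q = 6; min AVC = 96 - 24·6 + 2·6^2 = £24.
P = £13 lies below min AVC = £24; no output level covers variable cost.
Best response: produce nothing and absorb the £422 fixed cost.

Shut down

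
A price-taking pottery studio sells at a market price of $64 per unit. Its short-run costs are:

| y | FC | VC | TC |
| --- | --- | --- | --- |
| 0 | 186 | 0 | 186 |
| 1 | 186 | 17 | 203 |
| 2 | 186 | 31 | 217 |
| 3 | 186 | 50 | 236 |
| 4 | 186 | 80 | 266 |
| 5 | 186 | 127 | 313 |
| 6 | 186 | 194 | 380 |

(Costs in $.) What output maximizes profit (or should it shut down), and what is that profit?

Tabulate TR − TC: y=0: -186; y=1: -139; y=2: -89; y=3: -44; y=4: -10; y=5: 7; y=6: 4.
Profit is maximized at y = 5. AVC there is 127/5 = $25.40 ≤ P, so producing beats shutting down (which would give -$186).

y = 5; profit = $7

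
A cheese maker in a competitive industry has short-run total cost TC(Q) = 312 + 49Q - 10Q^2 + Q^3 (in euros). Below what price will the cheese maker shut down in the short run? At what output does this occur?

Short-run supply begins at min AVC. From VC = 49Q - 10Q^2 + Q^3, AVC = 49 - 10Q + Q^2.
At the minimum of AVC, MC = AVC. MC = 49 - 20Q + 3Q^2; setting MC = AVC gives 2Q^2 - 10Q = 0, so Q = 5. min AVC = 24.
The firm shuts down for any P below €24.

€24 per unit, at Q = 5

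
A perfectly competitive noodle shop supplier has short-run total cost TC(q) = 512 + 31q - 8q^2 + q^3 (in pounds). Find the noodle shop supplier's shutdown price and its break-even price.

Shutdown price = £15; break-even price = £95

AVC = 31 - 8q + q^2; minimized at q = 4, giving min AVC = £15. That is the shutdown price.
ATC = 512/q + 31 - 8q + q^2. Setting dATC/dq = −512/q^2 − 8 + 2q = 0 gives q = 8 (since 2·8^3 − 8·8^2 = 512).
min ATC = 512/8 + 31 − 8·8 + 8^2 = £95. That is the break-even price.
Between these two prices the firm operates at a loss; above £95 it earns a profit.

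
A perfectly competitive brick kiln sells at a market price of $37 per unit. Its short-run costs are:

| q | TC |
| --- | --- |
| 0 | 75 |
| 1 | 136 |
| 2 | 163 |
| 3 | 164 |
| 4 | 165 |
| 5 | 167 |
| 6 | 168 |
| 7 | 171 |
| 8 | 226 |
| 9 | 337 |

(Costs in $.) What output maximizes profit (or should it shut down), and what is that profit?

Compute π = P·q − TC at each output: q=0: -75; q=1: -99; q=2: -89; q=3: -53; q=4: -17; q=5: 18; q=6: 54; q=7: 88; q=8: 70; q=9: -4.
Profit is maximized at q = 7. AVC there is 96/7 = $13.71 ≤ P, so producing beats shutting down (which would give -$75).

q = 7; profit = $88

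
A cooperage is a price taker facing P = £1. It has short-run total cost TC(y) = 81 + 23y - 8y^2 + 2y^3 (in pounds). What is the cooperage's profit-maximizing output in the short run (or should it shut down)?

Shut down

From TC, MC = TC'(y) = 23 - 16y + 6y^2 and AVC = VC/y = 23 - 8y + 2y^2.
The AVC parabola has its vertex at y = 8/4 = 2, where AVC = 23 - 8·2 + 2·2^2 = £15.
Since P = £1 < min AVC = £15, price fails to cover variable cost at any output.
Best response: produce nothing and absorb the £81 fixed cost.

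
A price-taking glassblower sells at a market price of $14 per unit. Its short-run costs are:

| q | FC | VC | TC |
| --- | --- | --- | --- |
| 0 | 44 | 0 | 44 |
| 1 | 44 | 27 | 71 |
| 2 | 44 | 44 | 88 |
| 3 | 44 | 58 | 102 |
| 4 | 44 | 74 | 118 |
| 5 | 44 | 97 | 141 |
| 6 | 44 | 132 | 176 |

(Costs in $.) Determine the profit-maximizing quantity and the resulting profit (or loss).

Compute π = P·q − TC at each output: q=0: -44; q=1: -57; q=2: -60; q=3: -60; q=4: -62; q=5: -71; q=6: -92.
Profit is highest at q = 0. Equivalently, the lowest AVC in the table is 74/4 ≈ $18.50 at q = 4, and P = $14 falls below it — price never covers variable cost, so the firm shuts down and loses only its fixed cost.

q = 0 (shut down); profit = -$44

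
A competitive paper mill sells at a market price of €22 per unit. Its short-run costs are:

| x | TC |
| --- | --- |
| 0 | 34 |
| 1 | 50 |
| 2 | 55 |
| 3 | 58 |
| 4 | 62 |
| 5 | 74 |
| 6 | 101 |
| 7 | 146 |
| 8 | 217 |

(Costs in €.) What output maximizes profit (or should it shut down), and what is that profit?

Profit at each row (π = 22x − TC): x=0: -34; x=1: -28; x=2: -11; x=3: 8; x=4: 26; x=5: 36; x=6: 31; x=7: 8; x=8: -41.
Profit is maximized at x = 5. AVC there is 40/5 = €8 ≤ P, so producing beats shutting down (which would give -€34).

x = 5; profit = €36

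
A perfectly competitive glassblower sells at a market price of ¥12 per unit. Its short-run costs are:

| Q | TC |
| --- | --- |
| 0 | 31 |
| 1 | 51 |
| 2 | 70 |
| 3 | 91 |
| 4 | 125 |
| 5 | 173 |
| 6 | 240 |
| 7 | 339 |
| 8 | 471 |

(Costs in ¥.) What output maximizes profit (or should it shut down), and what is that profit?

Q = 0 (shut down); profit = -¥31

Tabulate TR − TC: Q=0: -31; Q=1: -39; Q=2: -46; Q=3: -55; Q=4: -77; Q=5: -113; Q=6: -168; Q=7: -255; Q=8: -375.
Profit is highest at Q = 0. Equivalently, the lowest AVC in the table is 39/2 ≈ ¥19.50 at Q = 2, and P = ¥12 falls below it — price never covers variable cost, so the firm shuts down and loses only its fixed cost.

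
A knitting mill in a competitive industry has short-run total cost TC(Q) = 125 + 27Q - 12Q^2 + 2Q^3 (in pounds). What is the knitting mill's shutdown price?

£9 per unit

The shutdown price is the minimum of AVC. VC = 27Q - 12Q^2 + 2Q^3, so AVC = 27 - 12Q + 2Q^2.
At the minimum of AVC, MC = AVC. MC = 27 - 24Q + 6Q^2; setting MC = AVC gives 4Q^2 - 12Q = 0, so Q = 3. min AVC = 9.
For P < £9 the firm produces nothing.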